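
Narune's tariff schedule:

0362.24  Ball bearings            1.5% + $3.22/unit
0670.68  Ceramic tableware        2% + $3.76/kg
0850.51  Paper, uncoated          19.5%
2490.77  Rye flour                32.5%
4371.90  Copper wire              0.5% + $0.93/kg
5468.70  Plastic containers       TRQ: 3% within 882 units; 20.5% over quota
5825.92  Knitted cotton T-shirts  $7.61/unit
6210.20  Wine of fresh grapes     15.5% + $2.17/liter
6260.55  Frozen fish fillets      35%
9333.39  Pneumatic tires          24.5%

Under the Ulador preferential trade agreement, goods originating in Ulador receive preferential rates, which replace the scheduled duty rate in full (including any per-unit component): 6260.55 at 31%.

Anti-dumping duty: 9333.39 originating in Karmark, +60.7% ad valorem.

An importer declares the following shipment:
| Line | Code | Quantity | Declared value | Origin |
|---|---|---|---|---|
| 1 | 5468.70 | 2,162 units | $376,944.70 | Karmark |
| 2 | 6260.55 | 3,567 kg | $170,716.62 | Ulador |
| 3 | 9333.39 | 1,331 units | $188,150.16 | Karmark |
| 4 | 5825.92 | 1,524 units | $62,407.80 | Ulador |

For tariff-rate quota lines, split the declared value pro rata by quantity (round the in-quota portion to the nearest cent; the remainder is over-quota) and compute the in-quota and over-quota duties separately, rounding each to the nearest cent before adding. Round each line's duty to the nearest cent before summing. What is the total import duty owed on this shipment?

$275,186.47

Line 1 (5468.70, Karmark, 2,162 units, $376,944.70):
Code 5468.70 is under a tariff-rate quota (threshold 882 units). In-quota: 882 units at 3%; over-quota: 1,280 units at 20.5%.
Pro-rata value split: in-quota = $376,944.70 × 882/2,162 = $153,776.70; over-quota = $376,944.70 − $153,776.70 = $223,168.00.
In-quota duty = $153,776.70 × 3% = $4,613.30. Over-quota duty = $223,168.00 × 20.5% = $45,749.44.
Line duty = $4,613.30 + $45,749.44 = $50,362.74.
Line 2 (6260.55, Ulador, 3,567 kg, $170,716.62):
Base rate for 6260.55 is 35%.
Origin Ulador qualifies under the Narune–Ulador agreement and 6260.55 is covered: preferential rate 31% applies instead.
Duty = $170,716.62 × 31% = $52,922.15.
Line 3 (9333.39, Karmark, 1,331 units, $188,150.16):
Base rate for 9333.39 is 24.5%.
Additional duty on 9333.39 from Karmark: +60.7%. Applied ad valorem rate: 24.5% + 60.7% = 85.2%.
Duty = $188,150.16 × 85.2% = $160,303.94.
Line 4 (5825.92, Ulador, 1,524 units, $62,407.80):
Base rate for 5825.92 is $7.61/unit.
Origin Ulador is the FTA partner but 5825.92 is not on the preference list; base rate stands.
Duty = 1,524 × $7.61 = $11,597.64.
Total = $50,362.74 + $52,922.15 + $160,303.94 + $11,597.64 = $275,186.47.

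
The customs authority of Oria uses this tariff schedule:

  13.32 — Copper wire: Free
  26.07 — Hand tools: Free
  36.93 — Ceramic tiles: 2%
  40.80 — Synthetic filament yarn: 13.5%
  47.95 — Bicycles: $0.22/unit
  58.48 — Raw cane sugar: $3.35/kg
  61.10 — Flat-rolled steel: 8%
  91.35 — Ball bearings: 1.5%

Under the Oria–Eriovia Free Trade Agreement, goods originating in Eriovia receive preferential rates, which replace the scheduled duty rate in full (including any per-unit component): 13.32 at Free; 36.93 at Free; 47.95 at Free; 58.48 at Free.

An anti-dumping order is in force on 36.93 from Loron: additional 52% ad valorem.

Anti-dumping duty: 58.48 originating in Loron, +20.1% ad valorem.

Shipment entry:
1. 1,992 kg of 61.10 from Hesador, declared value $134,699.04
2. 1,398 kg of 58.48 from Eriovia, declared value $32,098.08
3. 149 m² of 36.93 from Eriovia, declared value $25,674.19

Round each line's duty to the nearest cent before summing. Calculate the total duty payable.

$10,775.92

Line 1 (61.10, Hesador, 1,992 kg, $134,699.04):
Base rate for 61.10 is 8%.
Duty = $134,699.04 × 8% = $10,775.92.
Line 2 (58.48, Eriovia, 1,398 kg, $32,098.08):
Base rate for 58.48 is $3.35/kg.
Origin Eriovia qualifies under the Oria–Eriovia agreement and 58.48 is covered: preferential rate Free applies instead.
The additional-duty order on 58.48 targets Loron, not Eriovia; it does not apply.
Duty = $32,098.08 × 0% = $0.00.
Line 3 (36.93, Eriovia, 149 m², $25,674.19):
Base rate for 36.93 is 2%.
Origin Eriovia qualifies under the Oria–Eriovia agreement and 36.93 is covered: preferential rate Free applies instead.
The additional-duty order on 36.93 targets Loron, not Eriovia; it does not apply.
Duty = $25,674.19 × 0% = $0.00.
Total = $10,775.92 + $0.00 + $0.00 = $10,775.92.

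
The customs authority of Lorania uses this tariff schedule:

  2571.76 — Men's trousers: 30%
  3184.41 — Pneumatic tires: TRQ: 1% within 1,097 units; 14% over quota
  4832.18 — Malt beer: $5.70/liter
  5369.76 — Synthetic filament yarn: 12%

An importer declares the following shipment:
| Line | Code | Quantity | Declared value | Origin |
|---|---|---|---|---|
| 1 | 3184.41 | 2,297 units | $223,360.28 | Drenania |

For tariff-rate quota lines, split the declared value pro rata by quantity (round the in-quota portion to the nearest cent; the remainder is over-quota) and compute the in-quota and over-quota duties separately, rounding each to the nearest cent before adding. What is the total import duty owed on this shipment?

$17,403.04

Line 1 (3184.41, Drenania, 2,297 units, $223,360.28):
Code 3184.41 is under a tariff-rate quota (threshold 1,097 units). In-quota: 1,097 units at 1%; over-quota: 1,200 units at 14%.
Pro-rata value split: in-quota = $223,360.28 × 1,097/2,297 = $106,672.28; over-quota = $223,360.28 − $106,672.28 = $116,688.00.
In-quota duty = $106,672.28 × 1% = $1,066.72. Over-quota duty = $116,688.00 × 14% = $16,336.32.
Line duty = $1,066.72 + $16,336.32 = $17,403.04.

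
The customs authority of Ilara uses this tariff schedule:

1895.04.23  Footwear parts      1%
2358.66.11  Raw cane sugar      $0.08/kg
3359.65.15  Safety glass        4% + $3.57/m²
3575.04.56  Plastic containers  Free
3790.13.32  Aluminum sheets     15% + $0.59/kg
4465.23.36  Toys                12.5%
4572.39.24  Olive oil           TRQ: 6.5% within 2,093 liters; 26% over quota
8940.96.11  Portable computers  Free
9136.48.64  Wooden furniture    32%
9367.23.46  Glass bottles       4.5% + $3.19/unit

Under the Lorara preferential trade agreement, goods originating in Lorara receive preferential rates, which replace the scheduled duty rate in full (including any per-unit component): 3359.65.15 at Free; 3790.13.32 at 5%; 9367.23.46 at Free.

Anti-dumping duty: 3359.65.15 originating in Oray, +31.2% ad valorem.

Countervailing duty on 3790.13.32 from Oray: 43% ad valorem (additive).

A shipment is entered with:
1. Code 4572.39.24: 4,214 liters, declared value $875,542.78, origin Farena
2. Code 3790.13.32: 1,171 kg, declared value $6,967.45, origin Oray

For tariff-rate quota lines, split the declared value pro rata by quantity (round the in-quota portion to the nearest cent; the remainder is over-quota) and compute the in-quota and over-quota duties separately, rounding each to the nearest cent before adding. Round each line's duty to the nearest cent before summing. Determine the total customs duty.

Line 1 (4572.39.24, Farena, 4,214 liters, $875,542.78):
Code 4572.39.24 is under a tariff-rate quota (threshold 2,093 liters). In-quota: 2,093 liters at 6.5%; over-quota: 2,121 liters at 26%.
Pro-rata value split: in-quota = $875,542.78 × 2,093/4,214 = $434,862.61; over-quota = $875,542.78 − $434,862.61 = $440,680.17.
In-quota duty = $434,862.61 × 6.5% = $28,266.07. Over-quota duty = $440,680.17 × 26% = $114,576.84.
Line duty = $28,266.07 + $114,576.84 = $142,842.91.
Line 2 (3790.13.32, Oray, 1,171 kg, $6,967.45):
Base rate for 3790.13.32 is 15% + $0.59/kg.
3790.13.32 has an FTA preferential rate, but origin Oray is not Lorara; base rate stands.
Additional duty on 3790.13.32 from Oray: +43%. Applied ad valorem rate: 15% + 43% = 58%.
Duty = $6,967.45 × 58% + 1,171 × $0.59 = $4,732.01.
Total = $142,842.91 + $4,732.01 = $147,574.92.

$147,574.92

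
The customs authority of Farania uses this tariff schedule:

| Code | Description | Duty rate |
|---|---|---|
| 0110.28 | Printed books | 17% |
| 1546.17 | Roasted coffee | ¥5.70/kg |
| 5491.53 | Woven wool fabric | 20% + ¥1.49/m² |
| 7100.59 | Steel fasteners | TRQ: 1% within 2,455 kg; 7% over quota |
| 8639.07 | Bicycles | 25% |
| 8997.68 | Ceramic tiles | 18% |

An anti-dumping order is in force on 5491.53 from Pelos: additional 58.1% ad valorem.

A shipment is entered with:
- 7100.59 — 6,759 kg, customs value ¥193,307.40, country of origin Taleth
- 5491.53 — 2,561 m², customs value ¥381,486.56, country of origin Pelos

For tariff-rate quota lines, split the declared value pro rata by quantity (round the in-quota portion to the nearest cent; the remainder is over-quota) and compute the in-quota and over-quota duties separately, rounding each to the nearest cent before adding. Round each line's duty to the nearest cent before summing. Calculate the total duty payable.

Line 1 (7100.59, Taleth, 6,759 kg, ¥193,307.40):
Code 7100.59 is under a tariff-rate quota (threshold 2,455 kg). In-quota: 2,455 kg at 1%; over-quota: 4,304 kg at 7%.
Pro-rata value split: in-quota = ¥193,307.40 × 2,455/6,759 = ¥70,213.00; over-quota = ¥193,307.40 − ¥70,213.00 = ¥123,094.40.
In-quota duty = ¥70,213.00 × 1% = ¥702.13. Over-quota duty = ¥123,094.40 × 7% = ¥8,616.61.
Line duty = ¥702.13 + ¥8,616.61 = ¥9,318.74.
Line 2 (5491.53, Pelos, 2,561 m², ¥381,486.56):
Base rate for 5491.53 is 20% + ¥1.49/m².
Additional duty on 5491.53 from Pelos: +58.1%. Applied ad valorem rate: 20% + 58.1% = 78.1%.
Duty = ¥381,486.56 × 78.1% + 2,561 × ¥1.49 = ¥301,756.89.
Total = ¥9,318.74 + ¥301,756.89 = ¥311,075.63.

¥311,075.63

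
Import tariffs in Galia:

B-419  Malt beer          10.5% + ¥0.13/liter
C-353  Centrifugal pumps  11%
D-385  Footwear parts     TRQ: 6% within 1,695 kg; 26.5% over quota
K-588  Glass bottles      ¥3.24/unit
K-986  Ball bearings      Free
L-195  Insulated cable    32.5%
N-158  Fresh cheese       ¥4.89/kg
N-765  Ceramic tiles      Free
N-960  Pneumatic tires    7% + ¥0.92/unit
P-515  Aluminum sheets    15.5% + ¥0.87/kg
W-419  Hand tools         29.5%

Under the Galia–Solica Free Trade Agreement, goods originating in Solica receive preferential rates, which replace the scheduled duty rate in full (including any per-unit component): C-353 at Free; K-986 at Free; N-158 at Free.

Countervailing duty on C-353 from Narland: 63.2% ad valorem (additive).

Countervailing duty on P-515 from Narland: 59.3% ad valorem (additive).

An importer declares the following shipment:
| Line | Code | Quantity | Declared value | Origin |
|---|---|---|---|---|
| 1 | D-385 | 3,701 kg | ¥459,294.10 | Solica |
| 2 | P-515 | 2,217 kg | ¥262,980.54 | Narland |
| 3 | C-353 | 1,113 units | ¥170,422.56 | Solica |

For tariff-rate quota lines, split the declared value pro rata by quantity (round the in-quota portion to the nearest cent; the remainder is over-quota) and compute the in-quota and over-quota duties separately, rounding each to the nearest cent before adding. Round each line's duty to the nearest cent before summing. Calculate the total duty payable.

¥277,229.52

Line 1 (D-385, Solica, 3,701 kg, ¥459,294.10):
Code D-385 is under a tariff-rate quota (threshold 1,695 kg). In-quota: 1,695 kg at 6%; over-quota: 2,006 kg at 26.5%.
Pro-rata value split: in-quota = ¥459,294.10 × 1,695/3,701 = ¥210,349.50; over-quota = ¥459,294.10 − ¥210,349.50 = ¥248,944.60.
In-quota duty = ¥210,349.50 × 6% = ¥12,620.97. Over-quota duty = ¥248,944.60 × 26.5% = ¥65,970.32.
Line duty = ¥12,620.97 + ¥65,970.32 = ¥78,591.29.
Line 2 (P-515, Narland, 2,217 kg, ¥262,980.54):
Base rate for P-515 is 15.5% + ¥0.87/kg.
Additional duty on P-515 from Narland: +59.3%. Applied ad valorem rate: 15.5% + 59.3% = 74.8%.
Duty = ¥262,980.54 × 74.8% + 2,217 × ¥0.87 = ¥198,638.23.
Line 3 (C-353, Solica, 1,113 units, ¥170,422.56):
Base rate for C-353 is 11%.
Origin Solica qualifies under the Galia–Solica agreement and C-353 is covered: preferential rate Free applies instead.
The additional-duty order on C-353 targets Narland, not Solica; it does not apply.
Duty = ¥170,422.56 × 0% = ¥0.00.
Total = ¥78,591.29 + ¥198,638.23 + ¥0.00 = ¥277,229.52.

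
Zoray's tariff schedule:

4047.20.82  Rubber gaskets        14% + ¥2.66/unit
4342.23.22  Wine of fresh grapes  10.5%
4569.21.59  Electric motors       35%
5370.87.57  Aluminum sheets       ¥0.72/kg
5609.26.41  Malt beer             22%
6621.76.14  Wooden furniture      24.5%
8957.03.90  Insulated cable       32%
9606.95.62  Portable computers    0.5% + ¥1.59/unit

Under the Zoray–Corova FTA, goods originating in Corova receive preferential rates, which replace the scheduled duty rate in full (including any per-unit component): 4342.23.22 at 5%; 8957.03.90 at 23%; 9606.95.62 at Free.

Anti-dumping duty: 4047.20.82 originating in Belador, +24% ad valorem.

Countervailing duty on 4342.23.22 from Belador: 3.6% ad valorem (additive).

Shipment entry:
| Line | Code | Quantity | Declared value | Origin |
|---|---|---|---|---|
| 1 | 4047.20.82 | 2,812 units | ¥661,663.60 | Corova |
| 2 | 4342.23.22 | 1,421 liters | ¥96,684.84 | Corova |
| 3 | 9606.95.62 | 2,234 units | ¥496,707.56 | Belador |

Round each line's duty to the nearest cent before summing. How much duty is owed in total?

Line 1 (4047.20.82, Corova, 2,812 units, ¥661,663.60):
Base rate for 4047.20.82 is 14% + ¥2.66/unit.
Origin Corova is the FTA partner but 4047.20.82 is not on the preference list; base rate stands.
The additional-duty order on 4047.20.82 targets Belador, not Corova; it does not apply.
Duty = ¥661,663.60 × 14% + 2,812 × ¥2.66 = ¥100,112.82.
Line 2 (4342.23.22, Corova, 1,421 liters, ¥96,684.84):
Base rate for 4342.23.22 is 10.5%.
Origin Corova qualifies under the Zoray–Corova agreement and 4342.23.22 is covered: preferential rate 5% applies instead.
The additional-duty order on 4342.23.22 targets Belador, not Corova; it does not apply.
Duty = ¥96,684.84 × 5% = ¥4,834.24.
Line 3 (9606.95.62, Belador, 2,234 units, ¥496,707.56):
Base rate for 9606.95.62 is 0.5% + ¥1.59/unit.
9606.95.62 has an FTA preferential rate, but origin Belador is not Corova; base rate stands.
Duty = ¥496,707.56 × 0.5% + 2,234 × ¥1.59 = ¥6,035.60.
Total = ¥100,112.82 + ¥4,834.24 + ¥6,035.60 = ¥110,982.66.

¥110,982.66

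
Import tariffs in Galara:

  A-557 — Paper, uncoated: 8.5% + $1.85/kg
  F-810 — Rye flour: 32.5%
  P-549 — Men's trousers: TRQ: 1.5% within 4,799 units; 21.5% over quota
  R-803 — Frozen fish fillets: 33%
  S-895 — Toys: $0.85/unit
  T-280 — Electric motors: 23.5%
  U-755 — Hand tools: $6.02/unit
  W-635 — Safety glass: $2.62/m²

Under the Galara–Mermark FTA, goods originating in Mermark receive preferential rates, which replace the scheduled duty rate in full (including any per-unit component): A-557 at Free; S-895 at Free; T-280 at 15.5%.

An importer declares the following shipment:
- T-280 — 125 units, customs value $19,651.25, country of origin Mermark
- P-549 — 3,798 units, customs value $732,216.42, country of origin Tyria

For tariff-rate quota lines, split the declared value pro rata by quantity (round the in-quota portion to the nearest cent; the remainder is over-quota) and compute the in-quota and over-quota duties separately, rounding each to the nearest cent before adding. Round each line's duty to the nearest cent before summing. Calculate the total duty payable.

$14,029.19

Line 1 (T-280, Mermark, 125 units, $19,651.25):
Base rate for T-280 is 23.5%.
Origin Mermark qualifies under the Galara–Mermark agreement and T-280 is covered: preferential rate 15.5% applies instead.
Duty = $19,651.25 × 15.5% = $3,045.94.
Line 2 (P-549, Tyria, 3,798 units, $732,216.42):
Code P-549 is under a tariff-rate quota (threshold 4,799 units). Quantity 3,798 units is within the quota, so the in-quota rate 1.5% applies to the full value.
Duty = $732,216.42 × 1.5% = $10,983.25.
Total = $3,045.94 + $10,983.25 = $14,029.19.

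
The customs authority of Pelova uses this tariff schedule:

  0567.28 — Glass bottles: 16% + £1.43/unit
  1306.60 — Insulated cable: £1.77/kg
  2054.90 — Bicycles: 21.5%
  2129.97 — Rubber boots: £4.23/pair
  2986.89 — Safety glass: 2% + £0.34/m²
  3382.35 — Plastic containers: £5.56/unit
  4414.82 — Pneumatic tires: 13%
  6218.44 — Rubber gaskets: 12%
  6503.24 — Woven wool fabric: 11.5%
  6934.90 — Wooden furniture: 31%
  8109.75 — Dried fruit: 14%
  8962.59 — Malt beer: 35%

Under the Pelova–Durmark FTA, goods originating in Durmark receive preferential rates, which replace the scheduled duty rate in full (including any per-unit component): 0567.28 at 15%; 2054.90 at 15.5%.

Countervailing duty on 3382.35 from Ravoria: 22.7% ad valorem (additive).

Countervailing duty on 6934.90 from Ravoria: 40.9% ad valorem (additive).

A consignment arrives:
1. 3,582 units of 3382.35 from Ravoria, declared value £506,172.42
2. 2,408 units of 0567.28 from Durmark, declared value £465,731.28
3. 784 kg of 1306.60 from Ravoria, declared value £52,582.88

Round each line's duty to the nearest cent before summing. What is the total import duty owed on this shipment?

Line 1 (3382.35, Ravoria, 3,582 units, £506,172.42):
Base rate for 3382.35 is £5.56/unit.
Additional duty on 3382.35 from Ravoria: +22.7% ad valorem. Applied ad valorem rate = 22.7%.
Duty = £506,172.42 × 22.7% + 3,582 × £5.56 = £134,817.06.
Line 2 (0567.28, Durmark, 2,408 units, £465,731.28):
Base rate for 0567.28 is 16% + £1.43/unit.
Origin Durmark qualifies under the Pelova–Durmark agreement and 0567.28 is covered: preferential rate 15% applies instead.
Duty = £465,731.28 × 15% = £69,859.69.
Line 3 (1306.60, Ravoria, 784 kg, £52,582.88):
Base rate for 1306.60 is £1.77/kg.
Duty = 784 × £1.77 = £1,387.68.
Total = £134,817.06 + £69,859.69 + £1,387.68 = £206,064.43.

£206,064.43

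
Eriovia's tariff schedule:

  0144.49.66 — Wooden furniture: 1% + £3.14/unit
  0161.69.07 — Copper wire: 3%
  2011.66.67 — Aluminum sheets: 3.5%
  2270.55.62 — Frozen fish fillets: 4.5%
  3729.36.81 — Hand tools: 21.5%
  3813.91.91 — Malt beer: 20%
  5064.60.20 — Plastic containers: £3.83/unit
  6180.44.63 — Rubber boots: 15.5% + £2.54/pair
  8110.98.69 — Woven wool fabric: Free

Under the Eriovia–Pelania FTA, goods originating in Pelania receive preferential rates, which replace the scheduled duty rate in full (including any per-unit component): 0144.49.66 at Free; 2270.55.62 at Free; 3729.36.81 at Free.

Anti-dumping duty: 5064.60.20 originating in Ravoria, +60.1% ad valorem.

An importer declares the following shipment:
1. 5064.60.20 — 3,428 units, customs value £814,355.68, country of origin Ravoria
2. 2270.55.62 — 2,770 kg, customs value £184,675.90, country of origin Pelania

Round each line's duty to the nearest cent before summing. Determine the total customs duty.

£502,557.00

Line 1 (5064.60.20, Ravoria, 3,428 units, £814,355.68):
Base rate for 5064.60.20 is £3.83/unit.
Additional duty on 5064.60.20 from Ravoria: +60.1% ad valorem. Applied ad valorem rate = 60.1%.
Duty = £814,355.68 × 60.1% + 3,428 × £3.83 = £502,557.00.
Line 2 (2270.55.62, Pelania, 2,770 kg, £184,675.90):
Base rate for 2270.55.62 is 4.5%.
Origin Pelania qualifies under the Eriovia–Pelania agreement and 2270.55.62 is covered: preferential rate Free applies instead.
Duty = £184,675.90 × 0% = £0.00.
Total = £502,557.00 + £0.00 = £502,557.00.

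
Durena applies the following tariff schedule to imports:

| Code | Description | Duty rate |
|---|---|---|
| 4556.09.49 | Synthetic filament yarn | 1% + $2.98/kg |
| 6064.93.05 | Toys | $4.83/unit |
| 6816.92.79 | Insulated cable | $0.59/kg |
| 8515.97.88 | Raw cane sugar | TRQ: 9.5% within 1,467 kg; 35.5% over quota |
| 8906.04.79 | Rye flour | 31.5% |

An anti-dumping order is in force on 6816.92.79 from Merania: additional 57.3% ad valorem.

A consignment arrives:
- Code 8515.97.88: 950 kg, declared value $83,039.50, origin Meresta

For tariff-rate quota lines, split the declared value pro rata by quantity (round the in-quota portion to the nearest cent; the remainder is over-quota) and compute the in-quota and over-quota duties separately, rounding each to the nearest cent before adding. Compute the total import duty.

$7,888.75

Line 1 (8515.97.88, Meresta, 950 kg, $83,039.50):
Code 8515.97.88 is under a tariff-rate quota (threshold 1,467 kg). Quantity 950 kg is within the quota, so the in-quota rate 9.5% applies to the full value.
Duty = $83,039.50 × 9.5% = $7,888.75.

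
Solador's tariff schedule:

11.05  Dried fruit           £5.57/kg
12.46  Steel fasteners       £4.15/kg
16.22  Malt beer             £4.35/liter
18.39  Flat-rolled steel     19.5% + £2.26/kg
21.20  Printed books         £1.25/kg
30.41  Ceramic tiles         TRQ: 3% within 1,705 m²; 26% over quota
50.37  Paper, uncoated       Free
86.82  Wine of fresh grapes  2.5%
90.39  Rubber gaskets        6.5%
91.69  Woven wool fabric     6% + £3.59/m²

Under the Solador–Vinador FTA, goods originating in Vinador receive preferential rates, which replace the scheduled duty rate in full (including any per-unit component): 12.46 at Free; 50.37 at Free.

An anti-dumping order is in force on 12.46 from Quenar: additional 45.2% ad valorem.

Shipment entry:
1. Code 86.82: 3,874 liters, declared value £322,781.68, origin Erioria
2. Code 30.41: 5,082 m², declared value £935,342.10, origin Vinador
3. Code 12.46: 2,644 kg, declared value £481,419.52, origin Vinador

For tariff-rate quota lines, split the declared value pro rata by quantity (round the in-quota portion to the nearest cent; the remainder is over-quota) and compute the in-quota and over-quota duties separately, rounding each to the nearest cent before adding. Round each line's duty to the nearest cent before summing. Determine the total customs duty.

£179,083.28

Line 1 (86.82, Erioria, 3,874 liters, £322,781.68):
Base rate for 86.82 is 2.5%.
Duty = £322,781.68 × 2.5% = £8,069.54.
Line 2 (30.41, Vinador, 5,082 m², £935,342.10):
Code 30.41 is under a tariff-rate quota (threshold 1,705 m²). In-quota: 1,705 m² at 3%; over-quota: 3,377 m² at 26%.
Pro-rata value split: in-quota = £935,342.10 × 1,705/5,082 = £313,805.25; over-quota = £935,342.10 − £313,805.25 = £621,536.85.
In-quota duty = £313,805.25 × 3% = £9,414.16. Over-quota duty = £621,536.85 × 26% = £161,599.58.
Line duty = £9,414.16 + £161,599.58 = £171,013.74.
Line 3 (12.46, Vinador, 2,644 kg, £481,419.52):
Base rate for 12.46 is £4.15/kg.
Origin Vinador qualifies under the Solador–Vinador agreement and 12.46 is covered: preferential rate Free applies instead.
The additional-duty order on 12.46 targets Quenar, not Vinador; it does not apply.
Duty = £481,419.52 × 0% = £0.00.
Total = £8,069.54 + £171,013.74 + £0.00 = £179,083.28.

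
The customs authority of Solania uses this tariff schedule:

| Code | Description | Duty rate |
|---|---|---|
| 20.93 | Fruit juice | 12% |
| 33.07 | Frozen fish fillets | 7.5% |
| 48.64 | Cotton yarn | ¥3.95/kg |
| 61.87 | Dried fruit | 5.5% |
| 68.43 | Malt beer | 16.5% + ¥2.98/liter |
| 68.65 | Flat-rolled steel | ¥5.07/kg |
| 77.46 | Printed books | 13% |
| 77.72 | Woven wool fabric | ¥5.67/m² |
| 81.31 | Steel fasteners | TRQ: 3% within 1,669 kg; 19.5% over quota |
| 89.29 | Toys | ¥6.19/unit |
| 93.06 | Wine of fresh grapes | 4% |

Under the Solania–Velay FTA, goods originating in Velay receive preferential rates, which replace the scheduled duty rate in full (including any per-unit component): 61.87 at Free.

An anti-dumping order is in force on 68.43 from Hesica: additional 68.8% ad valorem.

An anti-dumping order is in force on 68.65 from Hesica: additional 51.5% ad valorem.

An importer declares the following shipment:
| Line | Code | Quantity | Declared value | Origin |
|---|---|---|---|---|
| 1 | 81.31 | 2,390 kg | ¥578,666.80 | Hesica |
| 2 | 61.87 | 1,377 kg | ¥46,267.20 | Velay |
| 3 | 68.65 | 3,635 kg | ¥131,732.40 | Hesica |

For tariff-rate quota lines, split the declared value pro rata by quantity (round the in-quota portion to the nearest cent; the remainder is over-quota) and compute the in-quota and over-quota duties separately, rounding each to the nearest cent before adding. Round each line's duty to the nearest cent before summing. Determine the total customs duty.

Line 1 (81.31, Hesica, 2,390 kg, ¥578,666.80):
Code 81.31 is under a tariff-rate quota (threshold 1,669 kg). In-quota: 1,669 kg at 3%; over-quota: 721 kg at 19.5%.
Pro-rata value split: in-quota = ¥578,666.80 × 1,669/2,390 = ¥404,098.28; over-quota = ¥578,666.80 − ¥404,098.28 = ¥174,568.52.
In-quota duty = ¥404,098.28 × 3% = ¥12,122.95. Over-quota duty = ¥174,568.52 × 19.5% = ¥34,040.86.
Line duty = ¥12,122.95 + ¥34,040.86 = ¥46,163.81.
Line 2 (61.87, Velay, 1,377 kg, ¥46,267.20):
Base rate for 61.87 is 5.5%.
Origin Velay qualifies under the Solania–Velay agreement and 61.87 is covered: preferential rate Free applies instead.
Duty = ¥46,267.20 × 0% = ¥0.00.
Line 3 (68.65, Hesica, 3,635 kg, ¥131,732.40):
Base rate for 68.65 is ¥5.07/kg.
Additional duty on 68.65 from Hesica: +51.5% ad valorem. Applied ad valorem rate = 51.5%.
Duty = ¥131,732.40 × 51.5% + 3,635 × ¥5.07 = ¥86,271.64.
Total = ¥46,163.81 + ¥0.00 + ¥86,271.64 = ¥132,435.45.

¥132,435.45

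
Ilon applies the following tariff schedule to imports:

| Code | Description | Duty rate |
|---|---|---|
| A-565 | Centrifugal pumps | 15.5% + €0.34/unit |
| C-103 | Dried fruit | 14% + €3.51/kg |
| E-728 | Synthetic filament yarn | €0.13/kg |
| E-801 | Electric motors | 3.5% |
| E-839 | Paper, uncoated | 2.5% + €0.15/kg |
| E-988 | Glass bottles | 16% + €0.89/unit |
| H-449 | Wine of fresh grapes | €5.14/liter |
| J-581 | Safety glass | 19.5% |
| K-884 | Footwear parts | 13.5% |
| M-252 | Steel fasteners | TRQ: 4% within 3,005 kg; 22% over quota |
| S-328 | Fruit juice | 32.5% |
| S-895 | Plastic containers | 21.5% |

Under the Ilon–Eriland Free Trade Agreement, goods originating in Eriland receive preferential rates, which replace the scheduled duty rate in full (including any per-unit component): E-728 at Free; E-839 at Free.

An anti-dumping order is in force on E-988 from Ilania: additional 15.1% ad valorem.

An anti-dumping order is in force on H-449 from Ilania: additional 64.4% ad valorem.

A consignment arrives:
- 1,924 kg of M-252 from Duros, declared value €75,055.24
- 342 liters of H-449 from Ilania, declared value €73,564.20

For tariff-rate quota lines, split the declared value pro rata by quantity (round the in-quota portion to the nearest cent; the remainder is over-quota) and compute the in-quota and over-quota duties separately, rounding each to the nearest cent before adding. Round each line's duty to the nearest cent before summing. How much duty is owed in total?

Line 1 (M-252, Duros, 1,924 kg, €75,055.24):
Code M-252 is under a tariff-rate quota (threshold 3,005 kg). Quantity 1,924 kg is within the quota, so the in-quota rate 4% applies to the full value.
Duty = €75,055.24 × 4% = €3,002.21.
Line 2 (H-449, Ilania, 342 liters, €73,564.20):
Base rate for H-449 is €5.14/liter.
Additional duty on H-449 from Ilania: +64.4% ad valorem. Applied ad valorem rate = 64.4%.
Duty = €73,564.20 × 64.4% + 342 × €5.14 = €49,133.22.
Total = €3,002.21 + €49,133.22 = €52,135.43.

€52,135.43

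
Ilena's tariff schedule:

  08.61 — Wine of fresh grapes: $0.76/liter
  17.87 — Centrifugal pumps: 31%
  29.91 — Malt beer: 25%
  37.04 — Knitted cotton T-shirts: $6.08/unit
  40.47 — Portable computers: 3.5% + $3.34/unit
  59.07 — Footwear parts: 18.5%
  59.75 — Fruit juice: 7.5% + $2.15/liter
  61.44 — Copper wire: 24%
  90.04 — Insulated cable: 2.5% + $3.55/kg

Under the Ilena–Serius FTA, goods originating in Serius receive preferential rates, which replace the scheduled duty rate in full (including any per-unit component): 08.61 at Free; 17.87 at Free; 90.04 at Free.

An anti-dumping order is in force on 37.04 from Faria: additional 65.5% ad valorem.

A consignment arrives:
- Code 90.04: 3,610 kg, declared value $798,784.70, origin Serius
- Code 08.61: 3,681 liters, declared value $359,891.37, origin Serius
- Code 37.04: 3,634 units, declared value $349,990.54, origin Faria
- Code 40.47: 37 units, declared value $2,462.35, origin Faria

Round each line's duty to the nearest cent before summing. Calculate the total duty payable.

Line 1 (90.04, Serius, 3,610 kg, $798,784.70):
Base rate for 90.04 is 2.5% + $3.55/kg.
Origin Serius qualifies under the Ilena–Serius agreement and 90.04 is covered: preferential rate Free applies instead.
Duty = $798,784.70 × 0% = $0.00.
Line 2 (08.61, Serius, 3,681 liters, $359,891.37):
Base rate for 08.61 is $0.76/liter.
Origin Serius qualifies under the Ilena–Serius agreement and 08.61 is covered: preferential rate Free applies instead.
Duty = $359,891.37 × 0% = $0.00.
Line 3 (37.04, Faria, 3,634 units, $349,990.54):
Base rate for 37.04 is $6.08/unit.
Additional duty on 37.04 from Faria: +65.5% ad valorem. Applied ad valorem rate = 65.5%.
Duty = $349,990.54 × 65.5% + 3,634 × $6.08 = $251,338.52.
Line 4 (40.47, Faria, 37 units, $2,462.35):
Base rate for 40.47 is 3.5% + $3.34/unit.
Duty = $2,462.35 × 3.5% + 37 × $3.34 = $209.76.
Total = $0.00 + $0.00 + $251,338.52 + $209.76 = $251,548.28.

$251,548.28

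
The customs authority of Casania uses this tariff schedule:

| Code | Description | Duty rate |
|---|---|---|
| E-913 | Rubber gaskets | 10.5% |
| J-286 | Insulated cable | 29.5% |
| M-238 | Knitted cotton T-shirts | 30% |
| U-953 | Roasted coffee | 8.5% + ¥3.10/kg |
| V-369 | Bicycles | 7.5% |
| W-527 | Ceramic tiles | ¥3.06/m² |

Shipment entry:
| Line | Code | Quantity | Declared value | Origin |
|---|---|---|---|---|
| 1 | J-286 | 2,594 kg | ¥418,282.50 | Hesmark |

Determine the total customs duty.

¥123,393.34

Line 1 (J-286, Hesmark, 2,594 kg, ¥418,282.50):
Base rate for J-286 is 29.5%.
Duty = ¥418,282.50 × 29.5% = ¥123,393.34.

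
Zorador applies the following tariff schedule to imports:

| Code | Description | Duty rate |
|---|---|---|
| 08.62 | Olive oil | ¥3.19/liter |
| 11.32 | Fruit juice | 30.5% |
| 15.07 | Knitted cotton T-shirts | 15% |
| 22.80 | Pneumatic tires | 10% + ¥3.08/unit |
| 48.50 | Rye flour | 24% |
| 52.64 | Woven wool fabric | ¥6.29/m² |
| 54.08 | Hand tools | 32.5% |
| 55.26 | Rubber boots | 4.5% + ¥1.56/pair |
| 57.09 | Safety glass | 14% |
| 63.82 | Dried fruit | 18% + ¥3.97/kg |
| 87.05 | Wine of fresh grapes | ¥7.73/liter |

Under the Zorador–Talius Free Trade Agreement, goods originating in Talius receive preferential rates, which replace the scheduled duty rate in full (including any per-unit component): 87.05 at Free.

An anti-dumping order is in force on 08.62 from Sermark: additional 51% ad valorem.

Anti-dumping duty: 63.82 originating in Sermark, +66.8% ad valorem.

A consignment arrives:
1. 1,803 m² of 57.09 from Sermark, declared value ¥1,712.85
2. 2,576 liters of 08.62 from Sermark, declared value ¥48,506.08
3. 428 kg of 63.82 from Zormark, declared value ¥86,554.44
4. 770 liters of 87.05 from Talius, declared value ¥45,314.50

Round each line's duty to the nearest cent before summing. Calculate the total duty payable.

Line 1 (57.09, Sermark, 1,803 m², ¥1,712.85):
Base rate for 57.09 is 14%.
Duty = ¥1,712.85 × 14% = ¥239.80.
Line 2 (08.62, Sermark, 2,576 liters, ¥48,506.08):
Base rate for 08.62 is ¥3.19/liter.
Additional duty on 08.62 from Sermark: +51% ad valorem. Applied ad valorem rate = 51%.
Duty = ¥48,506.08 × 51% + 2,576 × ¥3.19 = ¥32,955.54.
Line 3 (63.82, Zormark, 428 kg, ¥86,554.44):
Base rate for 63.82 is 18% + ¥3.97/kg.
The additional-duty order on 63.82 targets Sermark, not Zormark; it does not apply.
Duty = ¥86,554.44 × 18% + 428 × ¥3.97 = ¥17,278.96.
Line 4 (87.05, Talius, 770 liters, ¥45,314.50):
Base rate for 87.05 is ¥7.73/liter.
Origin Talius qualifies under the Zorador–Talius agreement and 87.05 is covered: preferential rate Free applies instead.
Duty = ¥45,314.50 × 0% = ¥0.00.
Total = ¥239.80 + ¥32,955.54 + ¥17,278.96 + ¥0.00 = ¥50,474.30.

¥50,474.30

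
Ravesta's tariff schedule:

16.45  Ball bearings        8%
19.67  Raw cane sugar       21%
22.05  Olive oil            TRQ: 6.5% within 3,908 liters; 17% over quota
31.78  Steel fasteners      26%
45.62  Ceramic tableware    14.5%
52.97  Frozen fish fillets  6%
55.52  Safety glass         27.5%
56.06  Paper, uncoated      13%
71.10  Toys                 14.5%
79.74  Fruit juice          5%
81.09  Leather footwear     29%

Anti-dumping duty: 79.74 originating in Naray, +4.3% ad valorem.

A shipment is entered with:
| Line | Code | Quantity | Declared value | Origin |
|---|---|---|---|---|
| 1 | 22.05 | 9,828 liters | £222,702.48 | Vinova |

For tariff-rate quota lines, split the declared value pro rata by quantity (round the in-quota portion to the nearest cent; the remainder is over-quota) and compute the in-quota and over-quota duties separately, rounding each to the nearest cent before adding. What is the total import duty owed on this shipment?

£28,561.11

Line 1 (22.05, Vinova, 9,828 liters, £222,702.48):
Code 22.05 is under a tariff-rate quota (threshold 3,908 liters). In-quota: 3,908 liters at 6.5%; over-quota: 5,920 liters at 17%.
Pro-rata value split: in-quota = £222,702.48 × 3,908/9,828 = £88,555.28; over-quota = £222,702.48 − £88,555.28 = £134,147.20.
In-quota duty = £88,555.28 × 6.5% = £5,756.09. Over-quota duty = £134,147.20 × 17% = £22,805.02.
Line duty = £5,756.09 + £22,805.02 = £28,561.11.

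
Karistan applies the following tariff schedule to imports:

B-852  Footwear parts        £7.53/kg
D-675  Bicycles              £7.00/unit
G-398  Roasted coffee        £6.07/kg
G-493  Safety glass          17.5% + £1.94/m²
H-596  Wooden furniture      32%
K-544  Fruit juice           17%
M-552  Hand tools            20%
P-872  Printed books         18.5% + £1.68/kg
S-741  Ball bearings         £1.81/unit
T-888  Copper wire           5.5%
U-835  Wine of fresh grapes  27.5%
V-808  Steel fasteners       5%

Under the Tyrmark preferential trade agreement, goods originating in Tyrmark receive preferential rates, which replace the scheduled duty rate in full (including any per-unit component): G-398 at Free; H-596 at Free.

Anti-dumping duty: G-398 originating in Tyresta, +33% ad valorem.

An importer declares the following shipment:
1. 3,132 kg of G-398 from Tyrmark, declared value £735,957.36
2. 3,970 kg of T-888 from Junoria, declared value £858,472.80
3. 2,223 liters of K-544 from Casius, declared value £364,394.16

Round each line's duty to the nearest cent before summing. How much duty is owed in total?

£109,163.01

Line 1 (G-398, Tyrmark, 3,132 kg, £735,957.36):
Base rate for G-398 is £6.07/kg.
Origin Tyrmark qualifies under the Karistan–Tyrmark agreement and G-398 is covered: preferential rate Free applies instead.
The additional-duty order on G-398 targets Tyresta, not Tyrmark; it does not apply.
Duty = £735,957.36 × 0% = £0.00.
Line 2 (T-888, Junoria, 3,970 kg, £858,472.80):
Base rate for T-888 is 5.5%.
Duty = £858,472.80 × 5.5% = £47,216.00.
Line 3 (K-544, Casius, 2,223 liters, £364,394.16):
Base rate for K-544 is 17%.
Duty = £364,394.16 × 17% = £61,947.01.
Total = £0.00 + £47,216.00 + £61,947.01 = £109,163.01.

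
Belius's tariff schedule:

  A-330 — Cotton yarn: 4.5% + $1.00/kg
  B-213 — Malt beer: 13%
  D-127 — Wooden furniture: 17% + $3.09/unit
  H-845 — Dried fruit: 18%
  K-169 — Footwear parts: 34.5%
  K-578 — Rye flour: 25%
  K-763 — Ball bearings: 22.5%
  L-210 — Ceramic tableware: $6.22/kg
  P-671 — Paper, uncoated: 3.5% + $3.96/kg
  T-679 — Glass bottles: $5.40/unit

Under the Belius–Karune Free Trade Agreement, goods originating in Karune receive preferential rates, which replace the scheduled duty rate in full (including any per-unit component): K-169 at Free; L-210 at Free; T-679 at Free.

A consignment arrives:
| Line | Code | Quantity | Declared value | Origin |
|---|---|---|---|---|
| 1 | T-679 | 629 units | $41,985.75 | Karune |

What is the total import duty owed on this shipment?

Line 1 (T-679, Karune, 629 units, $41,985.75):
Base rate for T-679 is $5.40/unit.
Origin Karune qualifies under the Belius–Karune agreement and T-679 is covered: preferential rate Free applies instead.
Duty = $41,985.75 × 0% = $0.00.

$0.00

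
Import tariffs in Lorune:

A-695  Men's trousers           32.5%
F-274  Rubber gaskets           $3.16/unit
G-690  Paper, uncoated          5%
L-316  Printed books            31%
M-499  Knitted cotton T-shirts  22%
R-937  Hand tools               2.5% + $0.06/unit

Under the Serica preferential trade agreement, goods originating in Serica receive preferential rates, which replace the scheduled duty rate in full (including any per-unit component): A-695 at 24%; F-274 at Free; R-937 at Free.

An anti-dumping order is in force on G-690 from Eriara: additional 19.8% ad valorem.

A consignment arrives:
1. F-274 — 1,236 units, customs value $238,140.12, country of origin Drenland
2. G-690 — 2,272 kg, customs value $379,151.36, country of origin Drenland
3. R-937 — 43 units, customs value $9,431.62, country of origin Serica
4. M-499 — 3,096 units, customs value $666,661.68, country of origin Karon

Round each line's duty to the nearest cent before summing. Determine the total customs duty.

$169,528.90

Line 1 (F-274, Drenland, 1,236 units, $238,140.12):
Base rate for F-274 is $3.16/unit.
F-274 has an FTA preferential rate, but origin Drenland is not Serica; base rate stands.
Duty = 1,236 × $3.16 = $3,905.76.
Line 2 (G-690, Drenland, 2,272 kg, $379,151.36):
Base rate for G-690 is 5%.
The additional-duty order on G-690 targets Eriara, not Drenland; it does not apply.
Duty = $379,151.36 × 5% = $18,957.57.
Line 3 (R-937, Serica, 43 units, $9,431.62):
Base rate for R-937 is 2.5% + $0.06/unit.
Origin Serica qualifies under the Lorune–Serica agreement and R-937 is covered: preferential rate Free applies instead.
Duty = $9,431.62 × 0% = $0.00.
Line 4 (M-499, Karon, 3,096 units, $666,661.68):
Base rate for M-499 is 22%.
Duty = $666,661.68 × 22% = $146,665.57.
Total = $3,905.76 + $18,957.57 + $0.00 + $146,665.57 = $169,528.90.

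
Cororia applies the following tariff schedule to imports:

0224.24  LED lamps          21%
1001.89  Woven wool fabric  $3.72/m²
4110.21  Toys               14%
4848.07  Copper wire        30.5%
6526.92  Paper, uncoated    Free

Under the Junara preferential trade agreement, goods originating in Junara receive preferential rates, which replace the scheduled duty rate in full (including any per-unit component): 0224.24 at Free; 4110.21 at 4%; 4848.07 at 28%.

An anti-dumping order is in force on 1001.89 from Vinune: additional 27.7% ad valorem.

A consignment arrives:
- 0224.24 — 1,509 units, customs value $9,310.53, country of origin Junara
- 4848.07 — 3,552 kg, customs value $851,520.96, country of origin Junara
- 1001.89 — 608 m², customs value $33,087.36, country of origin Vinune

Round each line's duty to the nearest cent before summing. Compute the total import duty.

Line 1 (0224.24, Junara, 1,509 units, $9,310.53):
Base rate for 0224.24 is 21%.
Origin Junara qualifies under the Cororia–Junara agreement and 0224.24 is covered: preferential rate Free applies instead.
Duty = $9,310.53 × 0% = $0.00.
Line 2 (4848.07, Junara, 3,552 kg, $851,520.96):
Base rate for 4848.07 is 30.5%.
Origin Junara qualifies under the Cororia–Junara agreement and 4848.07 is covered: preferential rate 28% applies instead.
Duty = $851,520.96 × 28% = $238,425.87.
Line 3 (1001.89, Vinune, 608 m², $33,087.36):
Base rate for 1001.89 is $3.72/m².
Additional duty on 1001.89 from Vinune: +27.7% ad valorem. Applied ad valorem rate = 27.7%.
Duty = $33,087.36 × 27.7% + 608 × $3.72 = $11,426.96.
Total = $0.00 + $238,425.87 + $11,426.96 = $249,852.83.

$249,852.83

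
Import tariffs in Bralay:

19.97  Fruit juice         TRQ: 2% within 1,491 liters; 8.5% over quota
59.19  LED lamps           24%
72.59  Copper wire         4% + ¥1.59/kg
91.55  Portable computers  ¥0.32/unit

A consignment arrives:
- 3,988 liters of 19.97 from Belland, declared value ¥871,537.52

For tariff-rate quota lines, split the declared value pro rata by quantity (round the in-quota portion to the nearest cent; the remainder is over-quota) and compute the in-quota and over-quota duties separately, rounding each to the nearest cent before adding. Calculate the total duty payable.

¥52,900.88

Line 1 (19.97, Belland, 3,988 liters, ¥871,537.52):
Code 19.97 is under a tariff-rate quota (threshold 1,491 liters). In-quota: 1,491 liters at 2%; over-quota: 2,497 liters at 8.5%.
Pro-rata value split: in-quota = ¥871,537.52 × 1,491/3,988 = ¥325,843.14; over-quota = ¥871,537.52 − ¥325,843.14 = ¥545,694.38.
In-quota duty = ¥325,843.14 × 2% = ¥6,516.86. Over-quota duty = ¥545,694.38 × 8.5% = ¥46,384.02.
Line duty = ¥6,516.86 + ¥46,384.02 = ¥52,900.88.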